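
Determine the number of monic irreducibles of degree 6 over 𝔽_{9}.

Gauss's count: N_{9}(6) = (1/6) Σ_{d|6} μ(6/d)·9^d.
Divisors of 6: 1, 2, 3, 6; μ(6/d) for each: 1, -1, -1, 1.
Σ = 9^1 − 9^2 − 9^3 + 9^6 = 530640.
N = 530640/6 = 88440.

88440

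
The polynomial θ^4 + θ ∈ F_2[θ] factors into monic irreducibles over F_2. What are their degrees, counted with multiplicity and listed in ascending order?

Write h(θ) = θ^4 + θ.
Roots in F_2: h(0) = 0 → root; h(1) = 0 → root.
Linear factors from roots: (θ), (θ + 1).
Complete factorization: h(θ) = (θ)·(θ + 1)·(θ^2 + θ + 1).
Factor degrees with multiplicity: 1 + 1 + 2 = 4.

1, 1, 2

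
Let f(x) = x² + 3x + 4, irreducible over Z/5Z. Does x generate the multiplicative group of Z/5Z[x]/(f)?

No

|GF(5^2)^×| = 5^2 − 1 = 24. Prime factorization: 24 = 2^3·3.
f is primitive ⇔ x has order 24 in GF(5)[x]/(f), i.e. x^(24/q) ≠ 1 for each prime q | 24.
x^(12) mod f = 1
x^(8) mod f = 3x + 4.
Since x^(12) = 1, the order of x divides 12 < 24; not primitive.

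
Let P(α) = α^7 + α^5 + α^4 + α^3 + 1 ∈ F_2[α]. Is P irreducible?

Check for roots in F_2: P(0) = 1; P(1) = 1.
No roots, so no linear factors.
Monic irreducibles of degree 2 over GF(2): α^2 + α + 1.
None of them divide P (all give nonzero remainder).
Monic irreducibles of degree 3 over GF(2): α^3 + α + 1, α^3 + α^2 + 1.
None of them divide P (all give nonzero remainder).
No irreducible factor of degree ≤ 3 exists, so P is irreducible over GF(2).

Yes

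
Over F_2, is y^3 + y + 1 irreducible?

Write P(y) = y^3 + y + 1.
Check for roots in F_2: P(0) = 1; P(1) = 1.
No roots. A degree-3 polynomial over a field with no linear factor is irreducible.

Yes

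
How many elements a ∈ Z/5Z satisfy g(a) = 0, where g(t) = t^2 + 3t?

2

Evaluate at each of the 5 elements of Z/5Z:
g(0) = 0 → root; g(1) = 4; g(2) = 0 → root; g(3) = 3; g(4) = 3.
Roots: {0, 2}.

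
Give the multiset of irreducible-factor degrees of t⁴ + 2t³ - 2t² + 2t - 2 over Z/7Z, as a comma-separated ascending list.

1, 1, 2

Write f(t) = t⁴ + 2t³ - 2t² + 2t - 2.
Linear factors from roots: (t + 2), (t + 1).
Complete factorization: f(t) = (t + 1)·(t + 2)·(t² - t - 1).
Factor degrees with multiplicity: 1 + 1 + 2 = 4.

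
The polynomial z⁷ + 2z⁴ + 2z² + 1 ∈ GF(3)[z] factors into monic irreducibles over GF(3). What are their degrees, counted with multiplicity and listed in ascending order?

Write f(z) = z⁷ + 2z⁴ + 2z² + 1.
Roots in GF(3): f(0) = 1; f(1) = 0 → root; f(2) = 1.
Linear factors from roots: (z + 2).
Complete factorization: f(z) = (z + 2)·(z² + 2z + 2)·(z⁴ + 2z³ + z² + 1).
Factor degrees with multiplicity: 1 + 2 + 4 = 7.

1, 2, 4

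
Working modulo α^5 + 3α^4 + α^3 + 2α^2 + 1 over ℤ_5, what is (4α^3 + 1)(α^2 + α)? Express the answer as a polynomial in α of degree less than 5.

Multiply in ℤ_5[α]: (4α^3 + 1)·(α^2 + α) = 4α^5 + 4α^4 + α^2 + α.
Reduce using α^5 ≡ 2α^4 + 4α^3 + 3α^2 + 4 (mod α^5 + 3α^4 + α^3 + 2α^2 + 1).
Reduced: 2α^4 + α^3 + 3α^2 + α + 1.

2α^4 + α^3 + 3α^2 + α + 1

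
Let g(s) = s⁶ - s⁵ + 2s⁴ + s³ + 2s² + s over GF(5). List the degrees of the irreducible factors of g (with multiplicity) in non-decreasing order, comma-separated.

Roots in GF(5): g(0) = 0 → root; g(1) = 1; g(2) = 2; g(3) = 1; g(4) = 4.
Linear factors from roots: (s).
Complete factorization: g(s) = (s)·(s² + s + 2)·(s³ - 2s² + 2s - 2).
Factor degrees with multiplicity: 1 + 2 + 3 = 6.

1, 2, 3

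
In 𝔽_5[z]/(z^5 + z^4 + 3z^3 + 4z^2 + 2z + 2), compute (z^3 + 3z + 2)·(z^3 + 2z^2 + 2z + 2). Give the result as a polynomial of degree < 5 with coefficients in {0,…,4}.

Multiply in 𝔽_5[z]: (z^3 + 3z + 2)·(z^3 + 2z^2 + 2z + 2) = z^6 + 2z^5 + 4.
Reduce using z^5 ≡ 4z^4 + 2z^3 + z^2 + 3z + 3 (mod z^5 + z^4 + 3z^3 + 4z^2 + 2z + 2).
Reduced: z^4 + 3z^3 + 4z^2 + z + 2.

z^4 + 3z^3 + 4z^2 + z + 2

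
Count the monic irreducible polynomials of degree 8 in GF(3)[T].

810

Gauss's count: N_{3}(8) = (1/8) Σ_{d|8} μ(8/d)·3^d.
Divisors of 8: 1, 2, 4, 8; μ(8/d) for each: 0, 0, -1, 1.
Σ = − 3^4 + 3^8 = 6480.
N = 6480/8 = 810.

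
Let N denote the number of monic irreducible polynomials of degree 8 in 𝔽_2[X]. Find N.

30

x^(2^8) − x is the product of all monic irreducibles of degree dividing 8; Möbius inversion gives N = (1/8) Σ μ(8/d)·2^d.
Divisors of 8: 1, 2, 4, 8; μ(8/d) for each: 0, 0, -1, 1.
Σ = − 2^4 + 2^8 = 240.
N = 240/8 = 30.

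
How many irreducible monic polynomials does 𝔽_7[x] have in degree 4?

588

Gauss's count: N_{7}(4) = (1/4) Σ_{d|4} μ(4/d)·7^d.
Divisors of 4: 1, 2, 4; μ(4/d) for each: 0, -1, 1.
Σ = − 7^2 + 7^4 = 2352.
N = 2352/4 = 588.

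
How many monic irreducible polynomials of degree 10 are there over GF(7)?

x^(7^10) − x is the product of all monic irreducibles of degree dividing 10; Möbius inversion gives N = (1/10) Σ μ(10/d)·7^d.
Divisors of 10: 1, 2, 5, 10; μ(10/d) for each: 1, -1, -1, 1.
Σ = 7^1 − 7^2 − 7^5 + 7^10 = 282458400.
N = 282458400/10 = 28245840.

28245840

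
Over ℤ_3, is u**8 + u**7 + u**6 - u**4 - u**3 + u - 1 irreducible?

Yes

Write h(u) = u**8 + u**7 + u**6 - u**4 - u**3 + u - 1.
Check for roots in ℤ_3: h(0) = 2; h(1) = 1; h(2) = 2.
No roots, so no linear factors.
Monic irreducibles of degree 2 over GF(3): u**2 + 1, u**2 + u - 1, u**2 - u - 1.
None of them divide h (all give nonzero remainder).
Degree-3 irreducible divisors: test the 8 monic irreducibles of degree 3 over GF(3).
None of them divide h (all give nonzero remainder).
Degree-4 irreducible divisors: test the 18 monic irreducibles of degree 4 over GF(3).
None of them divide h (all give nonzero remainder).
No irreducible factor of degree ≤ 4 exists, so h is irreducible over GF(3).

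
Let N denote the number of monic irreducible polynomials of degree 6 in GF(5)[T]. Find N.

2580

By the necklace-counting formula, N_5(6) = (1/6) Σ_{d|6} μ(6/d)·5^d.
Divisors of 6: 1, 2, 3, 6; μ(6/d) for each: 1, -1, -1, 1.
Σ = 5^1 − 5^2 − 5^3 + 5^6 = 15480.
N = 15480/6 = 2580.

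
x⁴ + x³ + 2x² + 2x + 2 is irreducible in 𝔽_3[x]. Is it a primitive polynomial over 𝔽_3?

Yes

Write f(x) = x⁴ + x³ + 2x² + 2x + 2.
|GF(3^4)^×| = 3^4 − 1 = 80. Prime factorization: 80 = 2^4·5.
f is primitive ⇔ x has order 80 in GF(3)[x]/(f), i.e. x^(80/q) ≠ 1 for each prime q | 80.
x^(40) mod f = 2.
x^(16) mod f = x² + x.
None equal 1, so x has full order 80; f is primitive.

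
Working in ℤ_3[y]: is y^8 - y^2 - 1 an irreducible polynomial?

Yes

Write P(y) = y^8 - y^2 - 1.
Check for roots in ℤ_3: P(0) = 2; P(1) = 2; P(2) = 2.
No roots, so no linear factors.
Monic irreducibles of degree 2 over GF(3): y^2 + 1, y^2 + y - 1, y^2 - y - 1.
None of them divide P (all give nonzero remainder).
Degree-3 irreducible divisors: test the 8 monic irreducibles of degree 3 over GF(3).
None of them divide P (all give nonzero remainder).
Degree-4 irreducible divisors: test the 18 monic irreducibles of degree 4 over GF(3).
None of them divide P (all give nonzero remainder).
No irreducible factor of degree ≤ 4 exists, so P is irreducible over GF(3).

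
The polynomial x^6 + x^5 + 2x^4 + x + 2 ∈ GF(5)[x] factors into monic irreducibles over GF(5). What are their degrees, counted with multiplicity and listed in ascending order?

6

Write g(x) = x^6 + x^5 + 2x^4 + x + 2.
Roots in GF(5): g(0) = 2; g(1) = 2; g(2) = 2; g(3) = 4; g(4) = 3.
Complete factorization: g(x) = (x^6 + x^5 + 2x^4 + x + 2).
Factor degrees with multiplicity: 6 = 6.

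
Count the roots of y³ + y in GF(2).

2

Write f(y) = y³ + y.
Evaluate at each of the 2 elements of GF(2):
f(0) = 0 → root; f(1) = 0 → root.
Roots: {0, 1}.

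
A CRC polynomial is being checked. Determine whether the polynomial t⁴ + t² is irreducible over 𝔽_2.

No

Write f(t) = t⁴ + t².
Check for roots in 𝔽_2: f(0) = 0 → root; f(1) = 0 → root.
f(0) = 0, so (t) divides f(t); f is reducible.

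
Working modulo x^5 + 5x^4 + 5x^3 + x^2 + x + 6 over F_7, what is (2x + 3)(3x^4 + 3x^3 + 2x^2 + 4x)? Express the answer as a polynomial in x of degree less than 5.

Multiply in F_7[x]: (2x + 3)·(3x^4 + 3x^3 + 2x^2 + 4x) = 6x^5 + x^4 + 6x^3 + 5x.
Reduce using x^5 ≡ 2x^4 + 2x^3 + 6x^2 + 6x + 1 (mod x^5 + 5x^4 + 5x^3 + x^2 + x + 6).
Reduced: 6x^4 + 4x^3 + x^2 + 6x + 6.

6x^4 + 4x^3 + x^2 + 6x + 6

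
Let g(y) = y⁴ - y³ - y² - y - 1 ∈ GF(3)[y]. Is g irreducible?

No

Check for roots in GF(3): g(0) = 2; g(1) = 0 → root; g(2) = 1.
g(1) = 0, so (y − 1) divides g(y); g is reducible.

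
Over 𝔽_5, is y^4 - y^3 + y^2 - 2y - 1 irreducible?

Write f(y) = y^4 - y^3 + y^2 - 2y - 1.
Check for roots in 𝔽_5: f(0) = 4; f(1) = 3; f(2) = 2; f(3) = 1; f(4) = 4.
No roots, so no linear factors.
Degree-2 irreducible divisors: test the 10 monic irreducibles of degree 2 over GF(5).
None of them divide f (all give nonzero remainder).
No irreducible factor of degree ≤ 2 exists, so f is irreducible over GF(5).

Yes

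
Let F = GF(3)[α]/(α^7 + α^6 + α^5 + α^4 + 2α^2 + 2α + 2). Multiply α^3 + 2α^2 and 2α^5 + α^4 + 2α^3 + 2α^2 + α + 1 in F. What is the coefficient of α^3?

2

Multiply in GF(3)[α]: (α^3 + 2α^2)·(2α^5 + α^4 + 2α^3 + 2α^2 + α + 1) = 2α^8 + 2α^7 + α^6 + 2α^4 + 2α^2.
Reduce using α^7 ≡ 2α^6 + 2α^5 + 2α^4 + α^2 + α + 1 (mod α^7 + α^6 + α^5 + α^4 + 2α^2 + 2α + 2).
Reduced: 2α^6 + α^5 + 2α^4 + 2α^3 + α^2 + 2α.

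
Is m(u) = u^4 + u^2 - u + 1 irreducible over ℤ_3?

Yes

Check for roots in ℤ_3: m(0) = 1; m(1) = 2; m(2) = 1.
No roots, so no linear factors.
Monic irreducibles of degree 2 over GF(3): u^2 + 1, u^2 + u - 1, u^2 - u - 1.
None of them divide m (all give nonzero remainder).
No irreducible factor of degree ≤ 2 exists, so m is irreducible over GF(3).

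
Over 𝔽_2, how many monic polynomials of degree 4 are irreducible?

3

The number of monic irreducibles of degree 4 over GF(2) is (1/4)·Σ_{d∣4} μ(4/d) 2^d.
Divisors of 4: 1, 2, 4; μ(4/d) for each: 0, -1, 1.
Σ = − 2^2 + 2^4 = 12.
N = 12/4 = 3.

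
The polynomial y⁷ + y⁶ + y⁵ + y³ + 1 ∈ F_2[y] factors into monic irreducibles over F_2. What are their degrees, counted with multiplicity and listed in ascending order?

Write f(y) = y⁷ + y⁶ + y⁵ + y³ + 1.
Roots in F_2: f(0) = 1; f(1) = 1.
Complete factorization: f(y) = (y² + y + 1)^2·(y³ + y² + 1).
Factor degrees with multiplicity: 2 + 2 + 3 = 7.

2, 2, 3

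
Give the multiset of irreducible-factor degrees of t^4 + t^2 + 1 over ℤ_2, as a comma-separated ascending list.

2, 2

Write f(t) = t^4 + t^2 + 1.
Roots in ℤ_2: f(0) = 1; f(1) = 1.
Complete factorization: f(t) = (t^2 + t + 1)^2.
Factor degrees with multiplicity: 2 + 2 = 4.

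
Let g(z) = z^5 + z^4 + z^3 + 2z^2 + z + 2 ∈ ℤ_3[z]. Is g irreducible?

Check for roots in ℤ_3: g(0) = 2; g(1) = 2; g(2) = 2.
No roots, so no linear factors.
Monic irreducibles of degree 2 over GF(3): z^2 + 1, z^2 + z + 2, z^2 + 2z + 2.
None of them divide g (all give nonzero remainder).
No irreducible factor of degree ≤ 2 exists, so g is irreducible over GF(3).

Yes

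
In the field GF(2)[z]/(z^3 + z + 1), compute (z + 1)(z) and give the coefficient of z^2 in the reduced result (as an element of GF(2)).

Multiply in GF(2)[z]: (z + 1)·(z) = z^2 + z.
Reduced: z^2 + z.

1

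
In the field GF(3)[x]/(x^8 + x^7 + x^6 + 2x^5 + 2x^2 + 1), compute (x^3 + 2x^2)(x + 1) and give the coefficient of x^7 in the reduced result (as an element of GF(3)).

Multiply in GF(3)[x]: (x^3 + 2x^2)·(x + 1) = x^4 + 2x^2.
Reduced: x^4 + 2x^2.

0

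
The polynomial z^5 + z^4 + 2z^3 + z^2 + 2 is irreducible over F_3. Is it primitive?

Write f(z) = z^5 + z^4 + 2z^3 + z^2 + 2.
|GF(3^5)^×| = 3^5 − 1 = 242. Prime factorization: 242 = 2·11^2.
f is primitive ⇔ z has order 242 in GF(3)[z]/(f), i.e. z^(242/q) ≠ 1 for each prime q | 242.
z^(121) mod f = 1
z^(22) mod f = 1
Since z^(121) = 1, the order of z divides 121 < 242; not primitive.

No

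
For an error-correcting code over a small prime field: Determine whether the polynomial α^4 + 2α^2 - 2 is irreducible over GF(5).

Yes

Write g(α) = α^4 + 2α^2 - 2.
Check for roots in GF(5): g(0) = 3; g(1) = 1; g(2) = 2; g(3) = 2; g(4) = 1.
No roots, so no linear factors.
Degree-2 irreducible divisors: test the 10 monic irreducibles of degree 2 over GF(5).
None of them divide g (all give nonzero remainder).
No irreducible factor of degree ≤ 2 exists, so g is irreducible over GF(5).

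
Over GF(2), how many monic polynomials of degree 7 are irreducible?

18

Gauss's count: N_{2}(7) = (1/7) Σ_{d|7} μ(7/d)·2^d.
Divisors of 7: 1, 7; μ(7/d) for each: -1, 1.
Σ = − 2^1 + 2^7 = 126.
N = 126/7 = 18.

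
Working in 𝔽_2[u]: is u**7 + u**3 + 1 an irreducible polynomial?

Yes

Write g(u) = u**7 + u**3 + 1.
Check for roots in 𝔽_2: g(0) = 1; g(1) = 1.
No roots, so no linear factors.
Monic irreducibles of degree 2 over GF(2): u**2 + u + 1.
None of them divide g (all give nonzero remainder).
Monic irreducibles of degree 3 over GF(2): u**3 + u + 1, u**3 + u**2 + 1.
None of them divide g (all give nonzero remainder).
No irreducible factor of degree ≤ 3 exists, so g is irreducible over GF(2).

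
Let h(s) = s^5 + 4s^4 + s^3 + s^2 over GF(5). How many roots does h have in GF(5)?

1

Evaluate at each of the 5 elements of GF(5):
h(0) = 0 → root; h(1) = 2; h(2) = 3; h(3) = 3; h(4) = 3.
Roots: {0}.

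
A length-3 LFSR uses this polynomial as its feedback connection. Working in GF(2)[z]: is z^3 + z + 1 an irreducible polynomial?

Yes

Write g(z) = z^3 + z + 1.
Check for roots in GF(2): g(0) = 1; g(1) = 1.
No roots. A degree-3 polynomial over a field with no linear factor is irreducible.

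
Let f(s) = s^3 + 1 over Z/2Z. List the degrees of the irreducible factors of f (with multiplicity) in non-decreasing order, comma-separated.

1, 2

Roots in Z/2Z: f(0) = 1; f(1) = 0 → root.
Linear factors from roots: (s + 1).
Complete factorization: f(s) = (s + 1)·(s^2 + s + 1).
Factor degrees with multiplicity: 1 + 2 = 3.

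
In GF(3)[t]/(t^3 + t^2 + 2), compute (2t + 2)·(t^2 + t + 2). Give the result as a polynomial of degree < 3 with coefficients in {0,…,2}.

Multiply in GF(3)[t]: (2t + 2)·(t^2 + t + 2) = 2t^3 + t^2 + 1.
Reduce using t^3 ≡ 2t^2 + 1 (mod t^3 + t^2 + 2).
Reduced: 2t^2.

2t^2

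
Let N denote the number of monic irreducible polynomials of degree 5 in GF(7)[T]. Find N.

By the necklace-counting formula, N_7(5) = (1/5) Σ_{d|5} μ(5/d)·7^d.
Divisors of 5: 1, 5; μ(5/d) for each: -1, 1.
Σ = − 7^1 + 7^5 = 16800.
N = 16800/5 = 3360.

3360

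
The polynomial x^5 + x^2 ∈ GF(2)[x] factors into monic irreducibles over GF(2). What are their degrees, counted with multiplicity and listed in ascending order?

Write g(x) = x^5 + x^2.
Roots in GF(2): g(0) = 0 → root; g(1) = 0 → root.
Linear factors from roots: (x), (x + 1).
Complete factorization: g(x) = (x + 1)·(x)^2·(x^2 + x + 1).
Factor degrees with multiplicity: 1 + 1 + 1 + 2 = 5.

1, 1, 1, 2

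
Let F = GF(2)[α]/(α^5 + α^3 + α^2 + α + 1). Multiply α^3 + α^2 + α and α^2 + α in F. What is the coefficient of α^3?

Multiply in GF(2)[α]: (α^3 + α^2 + α)·(α^2 + α) = α^5 + α^2.
Reduce using α^5 ≡ α^3 + α^2 + α + 1 (mod α^5 + α^3 + α^2 + α + 1).
Reduced: α^3 + α + 1.

1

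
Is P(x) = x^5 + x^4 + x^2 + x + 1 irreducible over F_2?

Check for roots in F_2: P(0) = 1; P(1) = 1.
No roots, so no linear factors.
Monic irreducibles of degree 2 over GF(2): x^2 + x + 1.
None of them divide P (all give nonzero remainder).
No irreducible factor of degree ≤ 2 exists, so P is irreducible over GF(2).

Yes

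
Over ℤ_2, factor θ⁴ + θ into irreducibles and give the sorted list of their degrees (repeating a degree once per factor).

Write g(θ) = θ⁴ + θ.
Roots in ℤ_2: g(0) = 0 → root; g(1) = 0 → root.
Linear factors from roots: (θ), (θ + 1).
Complete factorization: g(θ) = (θ)·(θ + 1)·(θ² + θ + 1).
Factor degrees with multiplicity: 1 + 1 + 2 = 4.

1, 1, 2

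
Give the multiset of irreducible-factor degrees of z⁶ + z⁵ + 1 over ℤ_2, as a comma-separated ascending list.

6

Write f(z) = z⁶ + z⁵ + 1.
Roots in ℤ_2: f(0) = 1; f(1) = 1.
Complete factorization: f(z) = (z⁶ + z⁵ + 1).
Factor degrees with multiplicity: 6 = 6.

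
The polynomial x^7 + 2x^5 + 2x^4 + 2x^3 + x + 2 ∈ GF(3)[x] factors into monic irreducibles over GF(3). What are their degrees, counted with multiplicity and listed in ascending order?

Write g(x) = x^7 + 2x^5 + 2x^4 + 2x^3 + x + 2.
Roots in GF(3): g(0) = 2; g(1) = 1; g(2) = 1.
Complete factorization: g(x) = (x^7 + 2x^5 + 2x^4 + 2x^3 + x + 2).
Factor degrees with multiplicity: 7 = 7.

7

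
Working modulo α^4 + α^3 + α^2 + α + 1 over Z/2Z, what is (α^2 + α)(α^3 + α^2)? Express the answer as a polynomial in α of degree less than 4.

Multiply in Z/2Z[α]: (α^2 + α)·(α^3 + α^2) = α^5 + α^3.
Reduce using α^4 ≡ α^3 + α^2 + α + 1 (mod α^4 + α^3 + α^2 + α + 1).
Reduced: α^3 + 1.

α^3 + 1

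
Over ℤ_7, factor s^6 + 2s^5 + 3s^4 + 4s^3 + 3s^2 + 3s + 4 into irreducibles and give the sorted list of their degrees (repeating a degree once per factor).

6

Write g(s) = s^6 + 2s^5 + 3s^4 + 4s^3 + 3s^2 + 3s + 4.
Complete factorization: g(s) = (s^6 + 2s^5 + 3s^4 + 4s^3 + 3s^2 + 3s + 4).
Factor degrees with multiplicity: 6 = 6.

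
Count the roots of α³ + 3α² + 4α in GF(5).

Write P(α) = α³ + 3α² + 4α.
Evaluate at each of the 5 elements of GF(5):
P(0) = 0 → root; P(1) = 3; P(2) = 3; P(3) = 1; P(4) = 3.
Roots: {0}.

1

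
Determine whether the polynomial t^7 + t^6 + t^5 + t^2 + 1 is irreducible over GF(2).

Write h(t) = t^7 + t^6 + t^5 + t^2 + 1.
Check for roots in GF(2): h(0) = 1; h(1) = 1.
No roots, so no linear factors.
Monic irreducibles of degree 2 over GF(2): t^2 + t + 1.
None of them divide h (all give nonzero remainder).
Monic irreducibles of degree 3 over GF(2): t^3 + t + 1, t^3 + t^2 + 1.
None of them divide h (all give nonzero remainder).
No irreducible factor of degree ≤ 3 exists, so h is irreducible over GF(2).

Yes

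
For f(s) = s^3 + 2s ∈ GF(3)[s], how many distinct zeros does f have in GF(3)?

3

Evaluate at each of the 3 elements of GF(3):
f(0) = 0 → root; f(1) = 0 → root; f(2) = 0 → root.
Roots: {0, 1, 2}.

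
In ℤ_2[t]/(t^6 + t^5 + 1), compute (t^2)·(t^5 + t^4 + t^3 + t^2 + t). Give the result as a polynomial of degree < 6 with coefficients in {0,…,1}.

t^5 + t^4 + t^3 + t

Multiply in ℤ_2[t]: (t^2)·(t^5 + t^4 + t^3 + t^2 + t) = t^7 + t^6 + t^5 + t^4 + t^3.
Reduce using t^6 ≡ t^5 + 1 (mod t^6 + t^5 + 1).
Reduced: t^5 + t^4 + t^3 + t.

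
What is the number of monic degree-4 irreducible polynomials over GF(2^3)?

1008

The number of monic irreducibles of degree 4 over GF(8) is (1/4)·Σ_{d∣4} μ(4/d) 8^d.
Divisors of 4: 1, 2, 4; μ(4/d) for each: 0, -1, 1.
Σ = − 8^2 + 8^4 = 4032.
N = 4032/4 = 1008.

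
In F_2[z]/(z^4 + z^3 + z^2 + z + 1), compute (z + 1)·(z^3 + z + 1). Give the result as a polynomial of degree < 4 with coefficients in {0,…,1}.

Multiply in F_2[z]: (z + 1)·(z^3 + z + 1) = z^4 + z^3 + z^2 + 1.
Reduce using z^4 ≡ z^3 + z^2 + z + 1 (mod z^4 + z^3 + z^2 + z + 1).
Reduced: z.

z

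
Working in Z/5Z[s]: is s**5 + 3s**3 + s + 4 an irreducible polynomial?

Yes

Write g(s) = s**5 + 3s**3 + s + 4.
Check for roots in Z/5Z: g(0) = 4; g(1) = 4; g(2) = 2; g(3) = 1; g(4) = 4.
No roots, so no linear factors.
Degree-2 irreducible divisors: test the 10 monic irreducibles of degree 2 over GF(5).
None of them divide g (all give nonzero remainder).
No irreducible factor of degree ≤ 2 exists, so g is irreducible over GF(5).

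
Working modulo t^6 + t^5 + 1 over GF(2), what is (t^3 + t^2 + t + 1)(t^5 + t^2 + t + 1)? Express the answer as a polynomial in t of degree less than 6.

Multiply in GF(2)[t]: (t^3 + t^2 + t + 1)·(t^5 + t^2 + t + 1) = t^8 + t^7 + t^6 + t^3 + t^2 + 1.
Reduce using t^6 ≡ t^5 + 1 (mod t^6 + t^5 + 1).
Reduced: t^5 + t^3.

t^5 + t^3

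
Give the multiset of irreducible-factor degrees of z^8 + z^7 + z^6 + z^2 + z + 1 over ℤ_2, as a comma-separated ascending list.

Write g(z) = z^8 + z^7 + z^6 + z^2 + z + 1.
Roots in ℤ_2: g(0) = 1; g(1) = 0 → root.
Linear factors from roots: (z + 1).
Complete factorization: g(z) = (z + 1)^2·(z^2 + z + 1)^3.
Factor degrees with multiplicity: 1 + 1 + 2 + 2 + 2 = 8.

1, 1, 2, 2, 2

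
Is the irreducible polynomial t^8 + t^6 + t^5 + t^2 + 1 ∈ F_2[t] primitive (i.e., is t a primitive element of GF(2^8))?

Write f(t) = t^8 + t^6 + t^5 + t^2 + 1.
|GF(2^8)^×| = 2^8 − 1 = 255. Prime factorization: 255 = 3·5·17.
f is primitive ⇔ t has order 255 in GF(2)[t]/(f), i.e. t^(255/q) ≠ 1 for each prime q | 255.
t^(85) mod f = t^7 + t^3 + 1.
t^(51) mod f = t^6 + t^5 + 1.
t^(15) mod f = t^7 + t^6 + t^5 + t^4 + t^2 + t + 1.
None equal 1, so t has full order 255; f is primitive.

Yes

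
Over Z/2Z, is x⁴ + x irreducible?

Write g(x) = x⁴ + x.
Check for roots in Z/2Z: g(0) = 0 → root; g(1) = 0 → root.
g(0) = 0, so (x) divides g(x); g is reducible.

No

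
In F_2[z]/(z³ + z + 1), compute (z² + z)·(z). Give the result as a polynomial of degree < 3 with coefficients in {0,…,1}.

z^2 + z + 1

Multiply in F_2[z]: (z² + z)·(z) = z³ + z².
Reduce using z³ ≡ z + 1 (mod z³ + z + 1).
Reduced: z² + z + 1.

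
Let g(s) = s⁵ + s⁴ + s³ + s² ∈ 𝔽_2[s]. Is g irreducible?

Check for roots in 𝔽_2: g(0) = 0 → root; g(1) = 0 → root.
g(0) = 0, so (s) divides g(s); g is reducible.

No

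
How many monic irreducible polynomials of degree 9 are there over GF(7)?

Gauss's count: N_{7}(9) = (1/9) Σ_{d|9} μ(9/d)·7^d.
Divisors of 9: 1, 3, 9; μ(9/d) for each: 0, -1, 1.
Σ = − 7^3 + 7^9 = 40353264.
N = 40353264/9 = 4483696.

4483696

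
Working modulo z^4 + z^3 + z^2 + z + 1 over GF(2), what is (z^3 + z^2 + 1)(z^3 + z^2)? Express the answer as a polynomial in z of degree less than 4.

Multiply in GF(2)[z]: (z^3 + z^2 + 1)·(z^3 + z^2) = z^6 + z^4 + z^3 + z^2.
Reduce using z^4 ≡ z^3 + z^2 + z + 1 (mod z^4 + z^3 + z^2 + z + 1).
Reduced: 1.

1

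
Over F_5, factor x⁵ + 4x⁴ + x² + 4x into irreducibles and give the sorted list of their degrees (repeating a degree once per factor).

1, 1, 1, 2

Write h(x) = x⁵ + 4x⁴ + x² + 4x.
Roots in F_5: h(0) = 0 → root; h(1) = 0 → root; h(2) = 3; h(3) = 3; h(4) = 0 → root.
Linear factors from roots: (x), (x + 4), (x + 1).
Complete factorization: h(x) = (x)·(x + 1)·(x + 4)·(x² + 4x + 1).
Factor degrees with multiplicity: 1 + 1 + 1 + 2 = 5.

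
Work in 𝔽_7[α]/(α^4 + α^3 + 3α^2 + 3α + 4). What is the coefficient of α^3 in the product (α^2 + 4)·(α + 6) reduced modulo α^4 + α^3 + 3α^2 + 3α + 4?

1

Multiply in 𝔽_7[α]: (α^2 + 4)·(α + 6) = α^3 + 6α^2 + 4α + 3.
Reduced: α^3 + 6α^2 + 4α + 3.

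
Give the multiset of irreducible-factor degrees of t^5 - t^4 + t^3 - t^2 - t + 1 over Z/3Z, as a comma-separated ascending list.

Write h(t) = t^5 - t^4 + t^3 - t^2 - t + 1.
Roots in Z/3Z: h(0) = 1; h(1) = 0 → root; h(2) = 1.
Linear factors from roots: (t - 1).
Complete factorization: h(t) = (t - 1)·(t^4 + t^2 - 1).
Factor degrees with multiplicity: 1 + 4 = 5.

1, 4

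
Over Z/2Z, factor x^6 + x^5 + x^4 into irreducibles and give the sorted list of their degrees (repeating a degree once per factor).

Write g(x) = x^6 + x^5 + x^4.
Roots in Z/2Z: g(0) = 0 → root; g(1) = 1.
Linear factors from roots: (x).
Complete factorization: g(x) = (x)^4·(x^2 + x + 1).
Factor degrees with multiplicity: 1 + 1 + 1 + 1 + 2 = 6.

1, 1, 1, 1, 2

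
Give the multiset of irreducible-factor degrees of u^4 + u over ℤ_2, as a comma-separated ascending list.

1, 1, 2

Write h(u) = u^4 + u.
Roots in ℤ_2: h(0) = 0 → root; h(1) = 0 → root.
Linear factors from roots: (u), (u + 1).
Complete factorization: h(u) = (u)·(u + 1)·(u^2 + u + 1).
Factor degrees with multiplicity: 1 + 1 + 2 = 4.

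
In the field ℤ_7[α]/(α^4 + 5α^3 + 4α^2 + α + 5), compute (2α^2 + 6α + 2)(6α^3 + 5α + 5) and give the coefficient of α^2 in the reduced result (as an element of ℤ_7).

5

Multiply in ℤ_7[α]: (2α^2 + 6α + 2)·(6α^3 + 5α + 5) = 5α^5 + α^4 + α^3 + 5α^2 + 5α + 3.
Reduce using α^4 ≡ 2α^3 + 3α^2 + 6α + 2 (mod α^4 + 5α^3 + 4α^2 + α + 5).
Reduced: 3α^3 + 5α^2 + 4α + 4.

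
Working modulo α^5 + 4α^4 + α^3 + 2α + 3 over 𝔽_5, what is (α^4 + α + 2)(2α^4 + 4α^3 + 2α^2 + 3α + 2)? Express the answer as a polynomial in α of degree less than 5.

2α^3 + 2α^2 + 4

Multiply in 𝔽_5[α]: (α^4 + α + 2)·(2α^4 + 4α^3 + 2α^2 + 3α + 2) = 2α^8 + 4α^7 + 2α^6 + 2α^2 + 3α + 4.
Reduce using α^5 ≡ α^4 + 4α^3 + 3α + 2 (mod α^5 + 4α^4 + α^3 + 2α + 3).
Reduced: 2α^3 + 2α^2 + 4.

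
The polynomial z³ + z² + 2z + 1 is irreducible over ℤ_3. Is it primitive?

Yes

Write f(z) = z³ + z² + 2z + 1.
|GF(3^3)^×| = 3^3 − 1 = 26. Prime factorization: 26 = 2·13.
f is primitive ⇔ z has order 26 in GF(3)[z]/(f), i.e. z^(26/q) ≠ 1 for each prime q | 26.
z^(13) mod f = 2.
z^(2) mod f = z².
None equal 1, so z has full order 26; f is primitive.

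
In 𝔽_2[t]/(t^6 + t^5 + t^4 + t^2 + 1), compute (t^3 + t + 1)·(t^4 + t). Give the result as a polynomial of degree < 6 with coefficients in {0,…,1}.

Multiply in 𝔽_2[t]: (t^3 + t + 1)·(t^4 + t) = t^7 + t^5 + t^2 + t.
Reduce using t^6 ≡ t^5 + t^4 + t^2 + 1 (mod t^6 + t^5 + t^4 + t^2 + 1).
Reduced: t^5 + t^4 + t^3 + 1.

t^5 + t^4 + t^3 + 1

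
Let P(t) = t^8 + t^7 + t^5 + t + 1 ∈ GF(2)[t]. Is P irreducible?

Check for roots in GF(2): P(0) = 1; P(1) = 1.
No roots, so no linear factors.
Monic irreducibles of degree 2 over GF(2): t^2 + t + 1.
None of them divide P (all give nonzero remainder).
Monic irreducibles of degree 3 over GF(2): t^3 + t + 1, t^3 + t^2 + 1.
None of them divide P (all give nonzero remainder).
Monic irreducibles of degree 4 over GF(2): t^4 + t + 1, t^4 + t^3 + 1, t^4 + t^3 + t^2 + t + 1.
None of them divide P (all give nonzero remainder).
No irreducible factor of degree ≤ 4 exists, so P is irreducible over GF(2).

Yes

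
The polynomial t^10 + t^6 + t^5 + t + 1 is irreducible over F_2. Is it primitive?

No

Write f(t) = t^10 + t^6 + t^5 + t + 1.
|GF(2^10)^×| = 2^10 − 1 = 1023. Prime factorization: 1023 = 3·11·31.
f is primitive ⇔ t has order 1023 in GF(2)[t]/(f), i.e. t^(1023/q) ≠ 1 for each prime q | 1023.
t^(341) mod f = 1
t^(93) mod f = t^6 + t^5 + t^3 + t.
t^(33) mod f = t^9 + t^8 + t^6 + t^4 + t^3 + 1.
Since t^(341) = 1, the order of t divides 341 < 1023; not primitive.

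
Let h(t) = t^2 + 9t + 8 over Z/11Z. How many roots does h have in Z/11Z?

Evaluate at each of the 11 elements of Z/11Z:
h(0) = 8; h(1) = 7; h(2) = 8; h(3) = 0 → root; h(4) = 5; h(5) = 1; h(6) = 10; h(7) = 10; h(8) = 1; h(9) = 5; h(10) = 0 → root.
Roots: {3, 10}.

2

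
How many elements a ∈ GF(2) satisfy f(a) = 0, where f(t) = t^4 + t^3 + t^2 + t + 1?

0

Evaluate at each of the 2 elements of GF(2):
f(0) = 1; f(1) = 1.
No element is a root.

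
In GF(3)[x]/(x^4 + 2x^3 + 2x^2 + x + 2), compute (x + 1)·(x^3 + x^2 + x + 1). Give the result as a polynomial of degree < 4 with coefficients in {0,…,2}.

x + 2

Multiply in GF(3)[x]: (x + 1)·(x^3 + x^2 + x + 1) = x^4 + 2x^3 + 2x^2 + 2x + 1.
Reduce using x^4 ≡ x^3 + x^2 + 2x + 1 (mod x^4 + 2x^3 + 2x^2 + x + 2).
Reduced: x + 2.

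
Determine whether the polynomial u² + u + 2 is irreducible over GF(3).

Yes

Write g(u) = u² + u + 2.
Check for roots in GF(3): g(0) = 2; g(1) = 1; g(2) = 2.
No roots. A degree-2 polynomial over a field with no linear factor is irreducible.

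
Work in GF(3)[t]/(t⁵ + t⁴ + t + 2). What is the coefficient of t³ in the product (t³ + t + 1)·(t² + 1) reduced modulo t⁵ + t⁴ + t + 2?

2

Multiply in GF(3)[t]: (t³ + t + 1)·(t² + 1) = t⁵ + 2t³ + t² + t + 1.
Reduce using t⁵ ≡ 2t⁴ + 2t + 1 (mod t⁵ + t⁴ + t + 2).
Reduced: 2t⁴ + 2t³ + t² + 2.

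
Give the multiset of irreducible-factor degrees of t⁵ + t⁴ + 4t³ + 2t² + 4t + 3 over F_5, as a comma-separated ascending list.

Write h(t) = t⁵ + t⁴ + 4t³ + 2t² + 4t + 3.
Roots in F_5: h(0) = 3; h(1) = 0 → root; h(2) = 4; h(3) = 0 → root; h(4) = 2.
Linear factors from roots: (t + 4), (t + 2).
Complete factorization: h(t) = (t + 2)·(t + 4)·(t³ + t + 1).
Factor degrees with multiplicity: 1 + 1 + 3 = 5.

1, 1, 3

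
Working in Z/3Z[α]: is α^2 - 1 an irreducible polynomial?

Write g(α) = α^2 - 1.
Check for roots in Z/3Z: g(0) = 2; g(1) = 0 → root; g(2) = 0 → root.
g(1) = 0, so (α − 1) divides g(α); g is reducible.

No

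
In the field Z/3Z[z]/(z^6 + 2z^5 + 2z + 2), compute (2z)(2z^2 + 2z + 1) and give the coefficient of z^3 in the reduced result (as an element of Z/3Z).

Multiply in Z/3Z[z]: (2z)·(2z^2 + 2z + 1) = z^3 + z^2 + 2z.
Reduced: z^3 + z^2 + 2z.

1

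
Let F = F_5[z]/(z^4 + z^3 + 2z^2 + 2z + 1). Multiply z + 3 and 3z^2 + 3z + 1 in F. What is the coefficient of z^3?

Multiply in F_5[z]: (z + 3)·(3z^2 + 3z + 1) = 3z^3 + 2z^2 + 3.
Reduced: 3z^3 + 2z^2 + 3.

3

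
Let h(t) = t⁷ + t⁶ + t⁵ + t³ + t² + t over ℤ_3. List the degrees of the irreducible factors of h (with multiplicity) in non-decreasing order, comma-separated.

1, 1, 1, 2, 2

Roots in ℤ_3: h(0) = 0 → root; h(1) = 0 → root; h(2) = 1.
Linear factors from roots: (t), (t - 1).
Complete factorization: h(t) = (t)·(t - 1)^2·(t² + t - 1)·(t² - t - 1).
Factor degrees with multiplicity: 1 + 1 + 1 + 2 + 2 = 7.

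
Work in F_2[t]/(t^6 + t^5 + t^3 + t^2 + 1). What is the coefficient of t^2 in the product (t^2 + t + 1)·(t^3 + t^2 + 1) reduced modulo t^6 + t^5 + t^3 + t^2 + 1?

Multiply in F_2[t]: (t^2 + t + 1)·(t^3 + t^2 + 1) = t^5 + t + 1.
Reduced: t^5 + t + 1.

0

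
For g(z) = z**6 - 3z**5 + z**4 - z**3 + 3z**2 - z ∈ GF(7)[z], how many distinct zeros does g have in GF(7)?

Evaluate at each of the 7 elements of GF(7):
g(0) = 0 → root; g(1) = 0 → root; g(2) = 0 → root; g(3) = 1; g(4) = 0 → root; g(5) = 2; g(6) = 3.
Roots: {0, 1, 2, 4}.

4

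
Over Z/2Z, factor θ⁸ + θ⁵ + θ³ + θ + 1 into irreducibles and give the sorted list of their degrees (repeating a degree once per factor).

Write g(θ) = θ⁸ + θ⁵ + θ³ + θ + 1.
Roots in Z/2Z: g(0) = 1; g(1) = 1.
Complete factorization: g(θ) = (θ⁸ + θ⁵ + θ³ + θ + 1).
Factor degrees with multiplicity: 8 = 8.

8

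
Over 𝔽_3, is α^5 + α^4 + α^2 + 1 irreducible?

Yes

Write h(α) = α^5 + α^4 + α^2 + 1.
Check for roots in 𝔽_3: h(0) = 1; h(1) = 1; h(2) = 2.
No roots, so no linear factors.
Monic irreducibles of degree 2 over GF(3): α^2 + 1, α^2 + α + 2, α^2 + 2α + 2.
None of them divide h (all give nonzero remainder).
No irreducible factor of degree ≤ 2 exists, so h is irreducible over GF(3).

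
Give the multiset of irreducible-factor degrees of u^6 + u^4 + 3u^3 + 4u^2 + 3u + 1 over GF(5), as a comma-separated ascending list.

Write f(u) = u^6 + u^4 + 3u^3 + 4u^2 + 3u + 1.
Roots in GF(5): f(0) = 1; f(1) = 3; f(2) = 2; f(3) = 2; f(4) = 1.
Complete factorization: f(u) = (u^6 + u^4 + 3u^3 + 4u^2 + 3u + 1).
Factor degrees with multiplicity: 6 = 6.

6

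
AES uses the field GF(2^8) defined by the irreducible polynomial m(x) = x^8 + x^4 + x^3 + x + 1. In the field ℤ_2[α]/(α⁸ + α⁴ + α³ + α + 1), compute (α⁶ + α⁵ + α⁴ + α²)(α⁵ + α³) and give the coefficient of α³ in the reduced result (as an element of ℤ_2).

1

Multiply in ℤ_2[α]: (α⁶ + α⁵ + α⁴ + α²)·(α⁵ + α³) = α¹¹ + α¹⁰ + α⁸ + α⁵.
Reduce using α⁸ ≡ α⁴ + α³ + α + 1 (mod α⁸ + α⁴ + α³ + α + 1).
Reduced: α⁷ + α³ + α² + α + 1.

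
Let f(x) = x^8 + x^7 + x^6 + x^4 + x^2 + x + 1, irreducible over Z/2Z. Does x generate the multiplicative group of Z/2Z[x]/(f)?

|GF(2^8)^×| = 2^8 − 1 = 255. Prime factorization: 255 = 3·5·17.
f is primitive ⇔ x has order 255 in GF(2)[x]/(f), i.e. x^(255/q) ≠ 1 for each prime q | 255.
x^(85) mod f = 1
x^(51) mod f = 1
x^(15) mod f = x^7 + x^4 + x^3 + x^2 + x.
Since x^(85) = 1, the order of x divides 85 < 255; not primitive.

No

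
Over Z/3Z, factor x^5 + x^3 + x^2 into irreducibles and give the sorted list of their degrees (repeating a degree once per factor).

1, 1, 1, 2

Write h(x) = x^5 + x^3 + x^2.
Roots in Z/3Z: h(0) = 0 → root; h(1) = 0 → root; h(2) = 2.
Linear factors from roots: (x), (x + 2).
Complete factorization: h(x) = (x + 2)·(x)^2·(x^2 + x + 2).
Factor degrees with multiplicity: 1 + 1 + 1 + 2 = 5.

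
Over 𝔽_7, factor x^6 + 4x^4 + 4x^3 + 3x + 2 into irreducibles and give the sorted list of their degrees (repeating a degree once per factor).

Write f(x) = x^6 + 4x^4 + 4x^3 + 3x + 2.
Linear factors from roots: (x + 6), (x + 5), (x + 3), (x + 1).
Complete factorization: f(x) = (x + 3)·(x + 6)·(x + 1)^2·(x + 5)^2.
Factor degrees with multiplicity: 1 + 1 + 1 + 1 + 1 + 1 = 6.

1, 1, 1, 1, 1, 1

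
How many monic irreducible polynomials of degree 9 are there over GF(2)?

By the necklace-counting formula, N_2(9) = (1/9) Σ_{d|9} μ(9/d)·2^d.
Divisors of 9: 1, 3, 9; μ(9/d) for each: 0, -1, 1.
Σ = − 2^3 + 2^9 = 504.
N = 504/9 = 56.

56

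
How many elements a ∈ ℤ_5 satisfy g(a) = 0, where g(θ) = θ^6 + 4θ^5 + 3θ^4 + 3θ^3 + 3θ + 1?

Evaluate at each of the 5 elements of ℤ_5:
g(0) = 1; g(1) = 0 → root; g(2) = 1; g(3) = 0 → root; g(4) = 0 → root.
Roots: {1, 3, 4}.

3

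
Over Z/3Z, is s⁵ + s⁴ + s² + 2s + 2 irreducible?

Yes

Write g(s) = s⁵ + s⁴ + s² + 2s + 2.
Check for roots in Z/3Z: g(0) = 2; g(1) = 1; g(2) = 1.
No roots, so no linear factors.
Monic irreducibles of degree 2 over GF(3): s² + 1, s² + s + 2, s² + 2s + 2.
None of them divide g (all give nonzero remainder).
No irreducible factor of degree ≤ 2 exists, so g is irreducible over GF(3).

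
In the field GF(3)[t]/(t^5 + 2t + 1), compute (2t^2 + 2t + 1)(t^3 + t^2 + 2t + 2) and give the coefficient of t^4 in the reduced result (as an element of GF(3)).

1

Multiply in GF(3)[t]: (2t^2 + 2t + 1)·(t^3 + t^2 + 2t + 2) = 2t^5 + t^4 + t^3 + 2.
Reduce using t^5 ≡ t + 2 (mod t^5 + 2t + 1).
Reduced: t^4 + t^3 + 2t.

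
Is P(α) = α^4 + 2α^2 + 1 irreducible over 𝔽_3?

Check for roots in 𝔽_3: P(0) = 1; P(1) = 1; P(2) = 1.
No roots, so no linear factors.
Monic irreducibles of degree 2 over GF(3): α^2 + 1, α^2 + α + 2, α^2 + 2α + 2.
α^2 + 1 divides P: P(α) = (α^2 + 1)·(α^2 + 1).

No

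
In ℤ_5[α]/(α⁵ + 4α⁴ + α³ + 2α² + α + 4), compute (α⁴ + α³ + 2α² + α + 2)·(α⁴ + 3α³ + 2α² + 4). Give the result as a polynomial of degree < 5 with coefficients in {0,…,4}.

4α^4 + 3α^3 + 2α + 1

Multiply in ℤ_5[α]: (α⁴ + α³ + 2α² + α + 2)·(α⁴ + 3α³ + 2α² + 4) = α⁸ + 4α⁷ + 2α⁶ + 4α⁵ + 3α⁴ + 2α³ + 2α² + 4α + 3.
Reduce using α⁵ ≡ α⁴ + 4α³ + 3α² + 4α + 1 (mod α⁵ + 4α⁴ + α³ + 2α² + α + 4).
Reduced: 4α⁴ + 3α³ + 2α + 1.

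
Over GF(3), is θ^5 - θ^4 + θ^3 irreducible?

No

Write f(θ) = θ^5 - θ^4 + θ^3.
Check for roots in GF(3): f(0) = 0 → root; f(1) = 1; f(2) = 0 → root.
f(0) = 0, so (θ) divides f(θ); f is reducible.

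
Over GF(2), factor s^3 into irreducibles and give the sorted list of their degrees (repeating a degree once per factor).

Write h(s) = s^3.
Roots in GF(2): h(0) = 0 → root; h(1) = 1.
Linear factors from roots: (s).
Complete factorization: h(s) = (s)^3.
Factor degrees with multiplicity: 1 + 1 + 1 = 3.

1, 1, 1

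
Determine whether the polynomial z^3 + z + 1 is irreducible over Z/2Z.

Write f(z) = z^3 + z + 1.
Check for roots in Z/2Z: f(0) = 1; f(1) = 1.
No roots. A degree-3 polynomial over a field with no linear factor is irreducible.

Yes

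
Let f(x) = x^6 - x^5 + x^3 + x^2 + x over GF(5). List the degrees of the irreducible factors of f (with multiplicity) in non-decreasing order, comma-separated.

Roots in GF(5): f(0) = 0 → root; f(1) = 3; f(2) = 1; f(3) = 0 → root; f(4) = 1.
Linear factors from roots: (x), (x + 2).
Complete factorization: f(x) = (x)·(x + 2)·(x^2 + 2)·(x^2 + 2x - 1).
Factor degrees with multiplicity: 1 + 1 + 2 + 2 = 6.

1, 1, 2, 2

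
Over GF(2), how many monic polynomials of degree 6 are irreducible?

9

x^(2^6) − x is the product of all monic irreducibles of degree dividing 6; Möbius inversion gives N = (1/6) Σ μ(6/d)·2^d.
Divisors of 6: 1, 2, 3, 6; μ(6/d) for each: 1, -1, -1, 1.
Σ = 2^1 − 2^2 − 2^3 + 2^6 = 54.
N = 54/6 = 9.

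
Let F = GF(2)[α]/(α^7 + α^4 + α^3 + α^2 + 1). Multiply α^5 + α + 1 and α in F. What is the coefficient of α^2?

Multiply in GF(2)[α]: (α^5 + α + 1)·(α) = α^6 + α^2 + α.
Reduced: α^6 + α^2 + α.

1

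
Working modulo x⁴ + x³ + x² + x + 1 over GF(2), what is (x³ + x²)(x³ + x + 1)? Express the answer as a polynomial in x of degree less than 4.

x^3

Multiply in GF(2)[x]: (x³ + x²)·(x³ + x + 1) = x⁶ + x⁵ + x⁴ + x².
Reduce using x⁴ ≡ x³ + x² + x + 1 (mod x⁴ + x³ + x² + x + 1).
Reduced: x³.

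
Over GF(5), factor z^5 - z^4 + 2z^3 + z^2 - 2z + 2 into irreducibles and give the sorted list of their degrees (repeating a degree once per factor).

5

Write h(z) = z^5 - z^4 + 2z^3 + z^2 - 2z + 2.
Roots in GF(5): h(0) = 2; h(1) = 3; h(2) = 4; h(3) = 1; h(4) = 1.
Complete factorization: h(z) = (z^5 - z^4 + 2z^3 + z^2 - 2z + 2).
Factor degrees with multiplicity: 5 = 5.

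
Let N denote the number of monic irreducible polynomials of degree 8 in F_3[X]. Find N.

810

Gauss's count: N_{3}(8) = (1/8) Σ_{d|8} μ(8/d)·3^d.
Divisors of 8: 1, 2, 4, 8; μ(8/d) for each: 0, 0, -1, 1.
Σ = − 3^4 + 3^8 = 6480.
N = 6480/8 = 810.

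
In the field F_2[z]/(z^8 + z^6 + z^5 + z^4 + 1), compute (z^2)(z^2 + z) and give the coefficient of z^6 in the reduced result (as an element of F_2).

Multiply in F_2[z]: (z^2)·(z^2 + z) = z^4 + z^3.
Reduced: z^4 + z^3.

0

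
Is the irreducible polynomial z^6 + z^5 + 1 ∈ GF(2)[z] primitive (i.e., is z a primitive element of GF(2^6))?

Yes

Write f(z) = z^6 + z^5 + 1.
|GF(2^6)^×| = 2^6 − 1 = 63. Prime factorization: 63 = 3^2·7.
f is primitive ⇔ z has order 63 in GF(2)[z]/(f), i.e. z^(63/q) ≠ 1 for each prime q | 63.
z^(21) mod f = z^5 + z^4 + z^3 + 1.
z^(9) mod f = z^5 + z^3 + z^2 + z + 1.
None equal 1, so z has full order 63; f is primitive.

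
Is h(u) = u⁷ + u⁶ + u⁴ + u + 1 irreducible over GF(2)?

Yes

Check for roots in GF(2): h(0) = 1; h(1) = 1.
No roots, so no linear factors.
Monic irreducibles of degree 2 over GF(2): u² + u + 1.
None of them divide h (all give nonzero remainder).
Monic irreducibles of degree 3 over GF(2): u³ + u + 1, u³ + u² + 1.
None of them divide h (all give nonzero remainder).
No irreducible factor of degree ≤ 3 exists, so h is irreducible over GF(2).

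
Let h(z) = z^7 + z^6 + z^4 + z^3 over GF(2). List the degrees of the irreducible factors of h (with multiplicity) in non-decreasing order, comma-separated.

Roots in GF(2): h(0) = 0 → root; h(1) = 0 → root.
Linear factors from roots: (z), (z + 1).
Complete factorization: h(z) = (z + 1)^2·(z)^3·(z^2 + z + 1).
Factor degrees with multiplicity: 1 + 1 + 1 + 1 + 1 + 2 = 7.

1, 1, 1, 1, 1, 2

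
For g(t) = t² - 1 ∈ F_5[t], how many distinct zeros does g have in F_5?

2

Evaluate at each of the 5 elements of F_5:
g(0) = 4; g(1) = 0 → root; g(2) = 3; g(3) = 3; g(4) = 0 → root.
Roots: {1, 4}.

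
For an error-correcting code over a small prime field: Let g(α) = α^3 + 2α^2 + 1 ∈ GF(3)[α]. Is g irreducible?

Check for roots in GF(3): g(0) = 1; g(1) = 1; g(2) = 2.
No roots. A degree-3 polynomial over a field with no linear factor is irreducible.

Yes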